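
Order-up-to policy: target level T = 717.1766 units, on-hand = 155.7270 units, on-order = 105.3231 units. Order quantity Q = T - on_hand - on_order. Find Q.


Inventory position = OH + OO = 155.7270 + 105.3231 = 261.0501
Q = 717.1766 - 261.0501 = 456.1265

456.1265 units


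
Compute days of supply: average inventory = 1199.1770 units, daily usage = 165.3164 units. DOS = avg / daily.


DOS = 1199.1770 / 165.3164 = 7.2538

7.2538 days


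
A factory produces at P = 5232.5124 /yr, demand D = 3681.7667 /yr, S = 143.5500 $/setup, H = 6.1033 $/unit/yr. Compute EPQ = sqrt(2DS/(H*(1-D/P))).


1 - D/P = 1 - 0.7036 = 0.2964
H*(1-D/P) = 1.8088
2DS = 1057035.2196
EPQ = sqrt(584378.7577) = 764.4467

764.4467 units


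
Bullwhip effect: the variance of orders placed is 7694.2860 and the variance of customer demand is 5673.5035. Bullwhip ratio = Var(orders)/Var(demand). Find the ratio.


BW = 7694.2860 / 5673.5035 = 1.3562

1.3562


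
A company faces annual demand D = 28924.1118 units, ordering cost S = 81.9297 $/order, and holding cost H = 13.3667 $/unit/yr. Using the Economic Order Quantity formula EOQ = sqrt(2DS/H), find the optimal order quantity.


2*D*S = 2 * 28924.1118 * 81.9297 = 4739487.6051
2*D*S/H = 354574.2483
EOQ = sqrt(354574.2483) = 595.4614

595.4614 units


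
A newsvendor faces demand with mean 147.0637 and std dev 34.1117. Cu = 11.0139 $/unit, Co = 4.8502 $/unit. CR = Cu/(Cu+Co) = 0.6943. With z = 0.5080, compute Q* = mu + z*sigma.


CR = Cu/(Cu+Co) = 11.0139/(11.0139+4.8502) = 0.6943
z = 0.5080
Q* = 147.0637 + 0.5080 * 34.1117 = 164.3924

164.3924 units


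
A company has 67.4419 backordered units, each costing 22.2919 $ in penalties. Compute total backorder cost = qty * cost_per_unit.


Total = 67.4419 * 22.2919 = 1503.4081

1503.4081 $


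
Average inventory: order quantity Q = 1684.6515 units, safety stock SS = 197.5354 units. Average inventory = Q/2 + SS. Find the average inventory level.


Q/2 = 842.3257
Avg = 842.3257 + 197.5354 = 1039.8611

1039.8611 units


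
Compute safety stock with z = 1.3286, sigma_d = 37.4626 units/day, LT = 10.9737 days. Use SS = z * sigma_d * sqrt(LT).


sqrt(LT) = sqrt(10.9737) = 3.3127
SS = 1.3286 * 37.4626 * 3.3127 = 164.8803

164.8803 units


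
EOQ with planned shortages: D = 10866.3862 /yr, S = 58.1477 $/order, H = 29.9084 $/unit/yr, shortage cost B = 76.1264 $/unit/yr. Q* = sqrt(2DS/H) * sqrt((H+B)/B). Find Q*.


sqrt(2DS/H) = 205.5546
sqrt((H+B)/B) = 1.1802
Q* = 205.5546 * 1.1802 = 242.5961

242.5961 units


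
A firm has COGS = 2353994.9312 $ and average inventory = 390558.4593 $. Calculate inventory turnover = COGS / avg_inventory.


Turnover = 2353994.9312 / 390558.4593 = 6.0273

6.0273


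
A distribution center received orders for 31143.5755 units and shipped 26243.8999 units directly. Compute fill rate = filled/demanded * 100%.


FR = 26243.8999 / 31143.5755 * 100 = 84.2675

84.2675%


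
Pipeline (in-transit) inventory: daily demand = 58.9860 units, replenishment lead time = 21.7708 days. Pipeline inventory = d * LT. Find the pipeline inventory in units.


Pipeline = 58.9860 * 21.7708 = 1284.1724

1284.1724 units


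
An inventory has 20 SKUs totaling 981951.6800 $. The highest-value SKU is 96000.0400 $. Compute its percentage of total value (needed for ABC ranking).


Top item = 96000.0400
Total = 981951.6800
Percentage = 96000.0400 / 981951.6800 * 100 = 9.7765

9.7765%


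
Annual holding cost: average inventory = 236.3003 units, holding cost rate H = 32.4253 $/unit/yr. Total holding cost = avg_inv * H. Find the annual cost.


Cost = 236.3003 * 32.4253 = 7662.1081

7662.1081 $/yr


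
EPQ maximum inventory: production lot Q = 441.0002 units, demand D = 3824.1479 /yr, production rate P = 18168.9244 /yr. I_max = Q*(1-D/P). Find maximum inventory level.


D/P = 0.2105
1 - D/P = 0.7895
I_max = 441.0002 * 0.7895 = 348.1796

348.1796 units


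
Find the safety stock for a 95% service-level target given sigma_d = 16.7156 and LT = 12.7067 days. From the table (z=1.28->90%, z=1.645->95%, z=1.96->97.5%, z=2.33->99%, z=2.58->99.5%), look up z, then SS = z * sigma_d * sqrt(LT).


From the table, SL = 95% corresponds to z = 1.645
sqrt(LT) = sqrt(12.7067) = 3.5646
SS = 1.645 * 16.7156 * 3.5646 = 98.0176

98.0176 units


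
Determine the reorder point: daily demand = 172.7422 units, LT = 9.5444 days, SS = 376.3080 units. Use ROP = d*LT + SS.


d*LT = 172.7422 * 9.5444 = 1648.7207
ROP = 1648.7207 + 376.3080 = 2025.0287

2025.0287 units


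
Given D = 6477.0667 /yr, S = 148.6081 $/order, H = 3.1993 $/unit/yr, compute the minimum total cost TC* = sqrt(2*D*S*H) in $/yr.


2*D*S*H = 6158937.7231
TC* = sqrt(6158937.7231) = 2481.7207

2481.7207 $/yr


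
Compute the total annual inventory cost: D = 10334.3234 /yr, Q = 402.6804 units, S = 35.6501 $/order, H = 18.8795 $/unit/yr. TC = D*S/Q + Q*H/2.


Ordering cost = D*S/Q = 914.9183
Holding cost = Q*H/2 = 3801.2023
TC = 914.9183 + 3801.2023 = 4716.1206

4716.1206 $/yr


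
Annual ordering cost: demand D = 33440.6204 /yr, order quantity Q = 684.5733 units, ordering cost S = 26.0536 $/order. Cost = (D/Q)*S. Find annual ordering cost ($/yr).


Number of orders = D/Q = 48.8489
Cost = 48.8489 * 26.0536 = 1272.6885

1272.6885 $/yr


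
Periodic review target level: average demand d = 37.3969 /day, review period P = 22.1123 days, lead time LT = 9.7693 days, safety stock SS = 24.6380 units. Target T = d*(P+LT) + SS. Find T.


P + LT = 31.8816
d*(P+LT) = 37.3969 * 31.8816 = 1192.2730
T = 1192.2730 + 24.6380 = 1216.9110

1216.9110 units


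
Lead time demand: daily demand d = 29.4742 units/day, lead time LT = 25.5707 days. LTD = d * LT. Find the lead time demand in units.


LTD = 29.4742 * 25.5707 = 753.6759

753.6759 units


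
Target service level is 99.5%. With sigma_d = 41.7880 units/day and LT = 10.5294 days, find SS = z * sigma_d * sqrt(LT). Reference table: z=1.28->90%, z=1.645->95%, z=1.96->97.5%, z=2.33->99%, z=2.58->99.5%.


From the table, SL = 99.5% corresponds to z = 2.58
sqrt(LT) = sqrt(10.5294) = 3.2449
SS = 2.58 * 41.7880 * 3.2449 = 349.8429

349.8429 units


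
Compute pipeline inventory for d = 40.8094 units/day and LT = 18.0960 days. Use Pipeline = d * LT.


Pipeline = 40.8094 * 18.0960 = 738.4869

738.4869 units


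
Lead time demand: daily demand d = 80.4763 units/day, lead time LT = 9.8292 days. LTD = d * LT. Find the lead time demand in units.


LTD = 80.4763 * 9.8292 = 791.0176

791.0176 units


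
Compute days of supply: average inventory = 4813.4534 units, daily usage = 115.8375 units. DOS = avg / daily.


DOS = 4813.4534 / 115.8375 = 41.5535

41.5535 days


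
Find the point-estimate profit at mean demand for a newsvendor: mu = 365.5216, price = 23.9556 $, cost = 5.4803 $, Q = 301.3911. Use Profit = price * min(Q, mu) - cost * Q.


Sales at mu = min(301.3911, 365.5216) = 301.3911
Revenue = 23.9556 * 301.3911 = 7220.0046
Total cost = 5.4803 * 301.3911 = 1651.7136
Profit = 7220.0046 - 1651.7136 = 5568.2910

5568.2910 $


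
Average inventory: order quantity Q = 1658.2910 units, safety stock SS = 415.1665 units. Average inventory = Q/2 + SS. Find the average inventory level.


Q/2 = 829.1455
Avg = 829.1455 + 415.1665 = 1244.3120

1244.3120 units


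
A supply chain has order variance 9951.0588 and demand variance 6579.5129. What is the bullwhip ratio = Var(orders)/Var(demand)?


BW = 9951.0588 / 6579.5129 = 1.5124

1.5124


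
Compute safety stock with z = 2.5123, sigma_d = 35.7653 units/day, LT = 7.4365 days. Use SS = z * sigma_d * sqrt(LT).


sqrt(LT) = sqrt(7.4365) = 2.7270
SS = 2.5123 * 35.7653 * 2.7270 = 245.0291

245.0291 units


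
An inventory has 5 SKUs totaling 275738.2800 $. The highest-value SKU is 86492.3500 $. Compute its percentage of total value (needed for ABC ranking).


Top item = 86492.3500
Total = 275738.2800
Percentage = 86492.3500 / 275738.2800 * 100 = 31.3676

31.3676%


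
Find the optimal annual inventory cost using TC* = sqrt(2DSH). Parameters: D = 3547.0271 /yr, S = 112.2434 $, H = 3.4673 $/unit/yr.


2*D*S*H = 2760874.9442
TC* = sqrt(2760874.9442) = 1661.5881

1661.5881 $/yr


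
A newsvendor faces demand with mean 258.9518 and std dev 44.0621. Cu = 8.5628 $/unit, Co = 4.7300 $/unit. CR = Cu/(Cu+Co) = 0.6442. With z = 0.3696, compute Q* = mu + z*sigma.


CR = Cu/(Cu+Co) = 8.5628/(8.5628+4.7300) = 0.6442
z = 0.3696
Q* = 258.9518 + 0.3696 * 44.0621 = 275.2372

275.2372 units


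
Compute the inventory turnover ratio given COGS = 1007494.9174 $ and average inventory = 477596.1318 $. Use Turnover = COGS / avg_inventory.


Turnover = 1007494.9174 / 477596.1318 = 2.1095

2.1095


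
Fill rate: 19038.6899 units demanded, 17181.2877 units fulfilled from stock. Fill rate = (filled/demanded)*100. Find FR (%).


FR = 17181.2877 / 19038.6899 * 100 = 90.2441

90.2441%


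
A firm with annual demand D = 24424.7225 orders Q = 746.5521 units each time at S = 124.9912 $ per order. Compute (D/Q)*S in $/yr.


Number of orders = D/Q = 32.7167
Cost = 32.7167 * 124.9912 = 4089.2998

4089.2998 $/yr


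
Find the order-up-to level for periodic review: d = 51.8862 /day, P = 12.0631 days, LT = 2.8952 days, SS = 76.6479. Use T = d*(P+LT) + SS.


P + LT = 14.9583
d*(P+LT) = 51.8862 * 14.9583 = 776.1293
T = 776.1293 + 76.6479 = 852.7772

852.7772 units


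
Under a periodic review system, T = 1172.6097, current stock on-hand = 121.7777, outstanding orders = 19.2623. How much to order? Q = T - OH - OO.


Inventory position = OH + OO = 121.7777 + 19.2623 = 141.0400
Q = 1172.6097 - 141.0400 = 1031.5697

1031.5697 units


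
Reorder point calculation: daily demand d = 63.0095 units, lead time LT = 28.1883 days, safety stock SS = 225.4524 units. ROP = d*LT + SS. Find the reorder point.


d*LT = 63.0095 * 28.1883 = 1776.1307
ROP = 1776.1307 + 225.4524 = 2001.5831

2001.5831 units


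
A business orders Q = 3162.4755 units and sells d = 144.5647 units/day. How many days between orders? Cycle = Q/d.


Cycle = 3162.4755 / 144.5647 = 21.8758

21.8758 days


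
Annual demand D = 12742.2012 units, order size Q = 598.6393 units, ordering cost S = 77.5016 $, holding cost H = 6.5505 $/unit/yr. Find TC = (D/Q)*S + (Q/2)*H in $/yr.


Ordering cost = D*S/Q = 1649.6427
Holding cost = Q*H/2 = 1960.6934
TC = 1649.6427 + 1960.6934 = 3610.3361

3610.3361 $/yr


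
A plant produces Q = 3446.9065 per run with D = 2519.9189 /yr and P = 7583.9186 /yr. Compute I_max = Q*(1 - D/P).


D/P = 0.3323
1 - D/P = 0.6677
I_max = 3446.9065 * 0.6677 = 2301.5982

2301.5982 units


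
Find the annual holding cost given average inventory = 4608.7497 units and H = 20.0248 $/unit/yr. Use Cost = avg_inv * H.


Cost = 4608.7497 * 20.0248 = 92289.2910

92289.2910 $/yr


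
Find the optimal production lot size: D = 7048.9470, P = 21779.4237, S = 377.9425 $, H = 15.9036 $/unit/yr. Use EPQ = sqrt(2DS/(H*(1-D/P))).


1 - D/P = 1 - 0.3237 = 0.6763
H*(1-D/P) = 10.7564
2DS = 5328193.3031
EPQ = sqrt(495352.2165) = 703.8126

703.8126 units


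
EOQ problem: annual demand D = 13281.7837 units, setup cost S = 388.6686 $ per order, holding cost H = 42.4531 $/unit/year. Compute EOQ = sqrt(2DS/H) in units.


2*D*S = 2 * 13281.7837 * 388.6686 = 10324424.5524
2*D*S/H = 243196.0105
EOQ = sqrt(243196.0105) = 493.1491

493.1491 units


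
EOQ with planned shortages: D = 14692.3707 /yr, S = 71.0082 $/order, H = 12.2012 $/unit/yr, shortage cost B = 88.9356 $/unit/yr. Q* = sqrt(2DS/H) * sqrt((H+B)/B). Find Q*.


sqrt(2DS/H) = 413.5366
sqrt((H+B)/B) = 1.0664
Q* = 413.5366 * 1.0664 = 440.9920

440.9920 units


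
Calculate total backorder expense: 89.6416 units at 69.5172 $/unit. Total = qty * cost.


Total = 89.6416 * 69.5172 = 6231.6330

6231.6330 $


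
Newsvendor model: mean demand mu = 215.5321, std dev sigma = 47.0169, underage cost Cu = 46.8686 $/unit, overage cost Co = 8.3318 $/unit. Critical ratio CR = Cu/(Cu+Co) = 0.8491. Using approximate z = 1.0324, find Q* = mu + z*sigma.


CR = Cu/(Cu+Co) = 46.8686/(46.8686+8.3318) = 0.8491
z = 1.0324
Q* = 215.5321 + 1.0324 * 47.0169 = 264.0723

264.0723 units


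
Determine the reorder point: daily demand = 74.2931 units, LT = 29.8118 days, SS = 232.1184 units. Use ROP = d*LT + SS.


d*LT = 74.2931 * 29.8118 = 2214.8110
ROP = 2214.8110 + 232.1184 = 2446.9294

2446.9294 units


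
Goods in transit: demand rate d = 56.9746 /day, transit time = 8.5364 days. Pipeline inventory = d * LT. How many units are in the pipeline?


Pipeline = 56.9746 * 8.5364 = 486.3580

486.3580 units


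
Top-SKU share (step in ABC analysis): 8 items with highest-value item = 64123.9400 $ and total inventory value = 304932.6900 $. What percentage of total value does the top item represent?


Top item = 64123.9400
Total = 304932.6900
Percentage = 64123.9400 / 304932.6900 * 100 = 21.0289

21.0289%


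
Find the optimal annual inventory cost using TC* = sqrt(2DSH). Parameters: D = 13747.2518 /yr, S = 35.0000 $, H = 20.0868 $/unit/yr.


2*D*S*H = 19329680.8219
TC* = sqrt(19329680.8219) = 4396.5533

4396.5533 $/yr


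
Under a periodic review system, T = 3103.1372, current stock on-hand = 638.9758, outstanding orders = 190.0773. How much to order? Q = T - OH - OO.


Inventory position = OH + OO = 638.9758 + 190.0773 = 829.0531
Q = 3103.1372 - 829.0531 = 2274.0841

2274.0841 units


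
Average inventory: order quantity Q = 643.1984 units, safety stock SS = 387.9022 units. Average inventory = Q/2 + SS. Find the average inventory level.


Q/2 = 321.5992
Avg = 321.5992 + 387.9022 = 709.5014

709.5014 units


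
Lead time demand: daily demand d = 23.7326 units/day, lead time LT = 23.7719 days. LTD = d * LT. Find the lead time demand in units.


LTD = 23.7326 * 23.7719 = 564.1690

564.1690 units


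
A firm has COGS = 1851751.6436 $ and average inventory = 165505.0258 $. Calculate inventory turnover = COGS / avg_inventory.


Turnover = 1851751.6436 / 165505.0258 = 11.1885

11.1885


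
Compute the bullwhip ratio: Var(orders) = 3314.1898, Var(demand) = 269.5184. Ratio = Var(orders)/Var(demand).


BW = 3314.1898 / 269.5184 = 12.2967

12.2967


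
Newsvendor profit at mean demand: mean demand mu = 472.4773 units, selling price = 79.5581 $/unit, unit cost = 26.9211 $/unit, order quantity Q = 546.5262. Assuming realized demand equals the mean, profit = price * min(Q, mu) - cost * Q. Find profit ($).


Sales at mu = min(546.5262, 472.4773) = 472.4773
Revenue = 79.5581 * 472.4773 = 37589.3963
Total cost = 26.9211 * 546.5262 = 14713.0865
Profit = 37589.3963 - 14713.0865 = 22876.3098

22876.3098 $


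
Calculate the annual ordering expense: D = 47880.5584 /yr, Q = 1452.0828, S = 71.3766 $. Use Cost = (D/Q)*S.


Number of orders = D/Q = 32.9737
Cost = 32.9737 * 71.3766 = 2353.5514

2353.5514 $/yr


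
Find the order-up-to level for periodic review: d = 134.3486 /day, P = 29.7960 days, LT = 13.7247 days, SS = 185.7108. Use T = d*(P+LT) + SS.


P + LT = 43.5207
d*(P+LT) = 134.3486 * 43.5207 = 5846.9451
T = 5846.9451 + 185.7108 = 6032.6559

6032.6559 units


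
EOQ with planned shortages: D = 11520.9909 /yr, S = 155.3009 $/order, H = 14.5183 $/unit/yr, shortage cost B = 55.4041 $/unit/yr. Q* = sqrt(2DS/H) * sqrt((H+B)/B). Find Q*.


sqrt(2DS/H) = 496.4654
sqrt((H+B)/B) = 1.1234
Q* = 496.4654 * 1.1234 = 557.7329

557.7329 units


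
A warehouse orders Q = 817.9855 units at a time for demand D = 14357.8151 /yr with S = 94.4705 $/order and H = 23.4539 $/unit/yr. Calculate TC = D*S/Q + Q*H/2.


Ordering cost = D*S/Q = 1658.2078
Holding cost = Q*H/2 = 9592.4751
TC = 1658.2078 + 9592.4751 = 11250.6829

11250.6829 $/yr


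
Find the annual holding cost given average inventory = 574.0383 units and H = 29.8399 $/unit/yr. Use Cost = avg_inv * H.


Cost = 574.0383 * 29.8399 = 17129.2455

17129.2455 $/yr


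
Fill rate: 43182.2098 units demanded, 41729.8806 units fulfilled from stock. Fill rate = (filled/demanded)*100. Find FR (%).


FR = 41729.8806 / 43182.2098 * 100 = 96.6367

96.6367%


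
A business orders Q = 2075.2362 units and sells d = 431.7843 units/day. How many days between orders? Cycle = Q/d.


Cycle = 2075.2362 / 431.7843 = 4.8062

4.8062 days


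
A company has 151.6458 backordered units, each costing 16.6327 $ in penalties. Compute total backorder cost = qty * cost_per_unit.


Total = 151.6458 * 16.6327 = 2522.2791

2522.2791 $


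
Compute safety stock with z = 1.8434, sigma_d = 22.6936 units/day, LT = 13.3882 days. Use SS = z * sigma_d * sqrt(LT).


sqrt(LT) = sqrt(13.3882) = 3.6590
SS = 1.8434 * 22.6936 * 3.6590 = 153.0679

153.0679 units


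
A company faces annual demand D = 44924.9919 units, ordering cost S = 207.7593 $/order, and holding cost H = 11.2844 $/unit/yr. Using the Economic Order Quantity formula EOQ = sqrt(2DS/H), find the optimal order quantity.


2*D*S = 2 * 44924.9919 * 207.7593 = 18667169.7393
2*D*S/H = 1654245.6612
EOQ = sqrt(1654245.6612) = 1286.1748

1286.1748 units


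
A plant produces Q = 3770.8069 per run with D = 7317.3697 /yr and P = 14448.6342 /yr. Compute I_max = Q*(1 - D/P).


D/P = 0.5064
1 - D/P = 0.4936
I_max = 3770.8069 * 0.4936 = 1861.1186

1861.1186 units


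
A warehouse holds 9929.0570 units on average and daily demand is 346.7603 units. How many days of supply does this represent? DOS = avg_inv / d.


DOS = 9929.0570 / 346.7603 = 28.6338

28.6338 days


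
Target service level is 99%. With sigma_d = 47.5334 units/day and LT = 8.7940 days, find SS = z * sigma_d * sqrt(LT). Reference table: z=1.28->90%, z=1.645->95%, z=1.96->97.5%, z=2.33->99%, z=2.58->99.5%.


From the table, SL = 99% corresponds to z = 2.33
sqrt(LT) = sqrt(8.7940) = 2.9655
SS = 2.33 * 47.5334 * 2.9655 = 328.4339

328.4339 units


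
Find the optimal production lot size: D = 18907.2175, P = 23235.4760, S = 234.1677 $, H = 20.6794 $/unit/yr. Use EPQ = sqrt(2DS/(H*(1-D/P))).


1 - D/P = 1 - 0.8137 = 0.1863
H*(1-D/P) = 3.8521
2DS = 8854919.2707
EPQ = sqrt(2298714.6072) = 1516.1512

1516.1512 units


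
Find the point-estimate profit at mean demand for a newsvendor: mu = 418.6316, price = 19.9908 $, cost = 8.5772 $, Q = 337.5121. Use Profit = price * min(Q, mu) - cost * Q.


Sales at mu = min(337.5121, 418.6316) = 337.5121
Revenue = 19.9908 * 337.5121 = 6747.1369
Total cost = 8.5772 * 337.5121 = 2894.9088
Profit = 6747.1369 - 2894.9088 = 3852.2281

3852.2281 $


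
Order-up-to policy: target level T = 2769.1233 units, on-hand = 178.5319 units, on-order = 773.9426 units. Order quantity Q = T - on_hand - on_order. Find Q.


Inventory position = OH + OO = 178.5319 + 773.9426 = 952.4745
Q = 2769.1233 - 952.4745 = 1816.6488

1816.6488 units


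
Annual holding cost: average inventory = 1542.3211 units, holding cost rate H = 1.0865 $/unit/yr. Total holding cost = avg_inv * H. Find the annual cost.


Cost = 1542.3211 * 1.0865 = 1675.7319

1675.7319 $/yr


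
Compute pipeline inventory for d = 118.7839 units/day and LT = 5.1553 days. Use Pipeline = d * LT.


Pipeline = 118.7839 * 5.1553 = 612.3666

612.3666 units


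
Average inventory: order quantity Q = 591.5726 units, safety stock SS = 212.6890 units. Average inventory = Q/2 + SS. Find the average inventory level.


Q/2 = 295.7863
Avg = 295.7863 + 212.6890 = 508.4753

508.4753 units


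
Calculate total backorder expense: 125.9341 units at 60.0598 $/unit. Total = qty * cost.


Total = 125.9341 * 60.0598 = 7563.5769

7563.5769 $


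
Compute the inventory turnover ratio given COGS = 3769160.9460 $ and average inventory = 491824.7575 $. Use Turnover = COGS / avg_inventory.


Turnover = 3769160.9460 / 491824.7575 = 7.6636

7.6636


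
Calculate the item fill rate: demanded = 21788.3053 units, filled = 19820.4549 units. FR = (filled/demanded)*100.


FR = 19820.4549 / 21788.3053 * 100 = 90.9683

90.9683%


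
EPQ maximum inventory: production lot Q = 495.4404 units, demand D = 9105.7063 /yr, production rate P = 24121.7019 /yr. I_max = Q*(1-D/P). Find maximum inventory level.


D/P = 0.3775
1 - D/P = 0.6225
I_max = 495.4404 * 0.6225 = 308.4165

308.4165 units


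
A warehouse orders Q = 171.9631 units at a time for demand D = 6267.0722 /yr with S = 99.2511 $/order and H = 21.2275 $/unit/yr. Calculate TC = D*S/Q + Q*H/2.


Ordering cost = D*S/Q = 3617.1354
Holding cost = Q*H/2 = 1825.1734
TC = 3617.1354 + 1825.1734 = 5442.3087

5442.3087 $/yr


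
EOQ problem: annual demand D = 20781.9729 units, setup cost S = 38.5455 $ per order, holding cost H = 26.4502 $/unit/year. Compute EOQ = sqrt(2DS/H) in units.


2*D*S = 2 * 20781.9729 * 38.5455 = 1602103.0728
2*D*S/H = 60570.5466
EOQ = sqrt(60570.5466) = 246.1108

246.1108 units


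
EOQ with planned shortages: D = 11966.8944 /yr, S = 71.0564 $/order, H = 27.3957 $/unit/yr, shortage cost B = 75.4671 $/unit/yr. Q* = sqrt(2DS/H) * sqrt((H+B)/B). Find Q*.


sqrt(2DS/H) = 249.1530
sqrt((H+B)/B) = 1.1675
Q* = 249.1530 * 1.1675 = 290.8817

290.8817 units


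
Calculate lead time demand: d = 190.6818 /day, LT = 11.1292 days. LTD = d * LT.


LTD = 190.6818 * 11.1292 = 2122.1359

2122.1359 units


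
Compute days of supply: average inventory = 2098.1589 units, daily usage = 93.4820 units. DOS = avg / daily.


DOS = 2098.1589 / 93.4820 = 22.4445

22.4445 days


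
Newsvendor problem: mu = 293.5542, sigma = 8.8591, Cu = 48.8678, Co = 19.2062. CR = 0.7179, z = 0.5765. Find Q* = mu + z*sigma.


CR = Cu/(Cu+Co) = 48.8678/(48.8678+19.2062) = 0.7179
z = 0.5765
Q* = 293.5542 + 0.5765 * 8.8591 = 298.6615

298.6615 units


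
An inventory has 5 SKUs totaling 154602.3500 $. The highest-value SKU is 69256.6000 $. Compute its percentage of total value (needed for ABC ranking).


Top item = 69256.6000
Total = 154602.3500
Percentage = 69256.6000 / 154602.3500 * 100 = 44.7966

44.7966%


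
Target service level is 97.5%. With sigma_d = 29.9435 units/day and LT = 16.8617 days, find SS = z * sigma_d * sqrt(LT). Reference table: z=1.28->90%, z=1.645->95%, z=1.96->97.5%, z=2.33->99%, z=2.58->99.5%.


From the table, SL = 97.5% corresponds to z = 1.96
sqrt(LT) = sqrt(16.8617) = 4.1063
SS = 1.96 * 29.9435 * 4.1063 = 240.9957

240.9957 units


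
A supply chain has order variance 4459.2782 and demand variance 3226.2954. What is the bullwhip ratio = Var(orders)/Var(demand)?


BW = 4459.2782 / 3226.2954 = 1.3822

1.3822


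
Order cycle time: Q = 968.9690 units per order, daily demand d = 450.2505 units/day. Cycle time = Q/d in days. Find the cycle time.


Cycle = 968.9690 / 450.2505 = 2.1521

2.1521 days


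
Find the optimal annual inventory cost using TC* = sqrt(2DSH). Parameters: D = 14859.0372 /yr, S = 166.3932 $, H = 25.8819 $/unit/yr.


2*D*S*H = 127983031.9514
TC* = sqrt(127983031.9514) = 11312.9586

11312.9586 $/yr


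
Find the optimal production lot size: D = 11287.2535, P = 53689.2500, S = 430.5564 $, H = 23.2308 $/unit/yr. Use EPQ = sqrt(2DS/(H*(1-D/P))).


1 - D/P = 1 - 0.2102 = 0.7898
H*(1-D/P) = 18.3469
2DS = 9719598.4657
EPQ = sqrt(529767.3505) = 727.8512

727.8512 units


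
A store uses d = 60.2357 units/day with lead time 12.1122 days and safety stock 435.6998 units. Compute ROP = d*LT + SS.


d*LT = 60.2357 * 12.1122 = 729.5868
ROP = 729.5868 + 435.6998 = 1165.2866

1165.2866 units


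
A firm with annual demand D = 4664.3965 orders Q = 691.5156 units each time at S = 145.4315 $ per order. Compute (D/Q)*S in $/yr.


Number of orders = D/Q = 6.7452
Cost = 6.7452 * 145.4315 = 980.9615

980.9615 $/yr


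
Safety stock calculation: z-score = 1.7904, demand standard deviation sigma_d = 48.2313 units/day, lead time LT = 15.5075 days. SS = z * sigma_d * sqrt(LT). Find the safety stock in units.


sqrt(LT) = sqrt(15.5075) = 3.9380
SS = 1.7904 * 48.2313 * 3.9380 = 340.0556

340.0556 units


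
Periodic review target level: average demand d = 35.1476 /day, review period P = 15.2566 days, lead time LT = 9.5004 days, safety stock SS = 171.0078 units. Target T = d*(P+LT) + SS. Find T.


P + LT = 24.7570
d*(P+LT) = 35.1476 * 24.7570 = 870.1491
T = 870.1491 + 171.0078 = 1041.1569

1041.1569 units


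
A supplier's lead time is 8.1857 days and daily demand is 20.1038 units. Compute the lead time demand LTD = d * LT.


LTD = 20.1038 * 8.1857 = 164.5637

164.5637 units


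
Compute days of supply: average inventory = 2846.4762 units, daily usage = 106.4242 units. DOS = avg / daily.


DOS = 2846.4762 / 106.4242 = 26.7465

26.7465 days


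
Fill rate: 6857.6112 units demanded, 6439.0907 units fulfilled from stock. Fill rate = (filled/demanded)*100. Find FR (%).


FR = 6439.0907 / 6857.6112 * 100 = 93.8970

93.8970%


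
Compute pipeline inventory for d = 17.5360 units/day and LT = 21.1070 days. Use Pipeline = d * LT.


Pipeline = 17.5360 * 21.1070 = 370.1324

370.1324 units


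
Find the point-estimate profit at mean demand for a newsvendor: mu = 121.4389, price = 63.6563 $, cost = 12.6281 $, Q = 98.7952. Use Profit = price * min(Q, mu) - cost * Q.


Sales at mu = min(98.7952, 121.4389) = 98.7952
Revenue = 63.6563 * 98.7952 = 6288.9369
Total cost = 12.6281 * 98.7952 = 1247.5957
Profit = 6288.9369 - 1247.5957 = 5041.3412

5041.3412 $


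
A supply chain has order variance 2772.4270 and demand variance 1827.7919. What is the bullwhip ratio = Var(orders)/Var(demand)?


BW = 2772.4270 / 1827.7919 = 1.5168

1.5168


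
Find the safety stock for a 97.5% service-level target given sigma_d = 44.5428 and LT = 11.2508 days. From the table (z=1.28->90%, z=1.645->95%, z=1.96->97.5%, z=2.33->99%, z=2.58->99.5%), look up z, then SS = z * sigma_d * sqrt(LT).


From the table, SL = 97.5% corresponds to z = 1.96
sqrt(LT) = sqrt(11.2508) = 3.3542
SS = 1.96 * 44.5428 * 3.3542 = 292.8366

292.8366 units


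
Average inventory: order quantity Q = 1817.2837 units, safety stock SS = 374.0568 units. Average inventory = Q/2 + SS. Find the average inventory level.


Q/2 = 908.6418
Avg = 908.6418 + 374.0568 = 1282.6987

1282.6987 units


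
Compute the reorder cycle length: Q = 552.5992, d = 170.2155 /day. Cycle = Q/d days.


Cycle = 552.5992 / 170.2155 = 3.2465

3.2465 days


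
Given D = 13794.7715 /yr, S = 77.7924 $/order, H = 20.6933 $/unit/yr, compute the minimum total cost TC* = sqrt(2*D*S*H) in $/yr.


2*D*S*H = 44413135.1126
TC* = sqrt(44413135.1126) = 6664.3181

6664.3181 $/yr


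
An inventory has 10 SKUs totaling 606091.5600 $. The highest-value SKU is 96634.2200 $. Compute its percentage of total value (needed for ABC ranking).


Top item = 96634.2200
Total = 606091.5600
Percentage = 96634.2200 / 606091.5600 * 100 = 15.9438

15.9438%


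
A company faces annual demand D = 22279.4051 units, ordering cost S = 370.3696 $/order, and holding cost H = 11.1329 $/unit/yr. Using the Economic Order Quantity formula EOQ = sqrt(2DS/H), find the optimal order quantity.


2*D*S = 2 * 22279.4051 * 370.3696 = 16503228.7102
2*D*S/H = 1482383.6296
EOQ = sqrt(1482383.6296) = 1217.5318

1217.5318 units


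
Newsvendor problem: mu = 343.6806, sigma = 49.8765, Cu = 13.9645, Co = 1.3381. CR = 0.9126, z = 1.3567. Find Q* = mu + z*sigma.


CR = Cu/(Cu+Co) = 13.9645/(13.9645+1.3381) = 0.9126
z = 1.3567
Q* = 343.6806 + 1.3567 * 49.8765 = 411.3480

411.3480 units


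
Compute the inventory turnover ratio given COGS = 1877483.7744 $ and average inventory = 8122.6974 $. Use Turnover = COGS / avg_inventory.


Turnover = 1877483.7744 / 8122.6974 = 231.1404

231.1404


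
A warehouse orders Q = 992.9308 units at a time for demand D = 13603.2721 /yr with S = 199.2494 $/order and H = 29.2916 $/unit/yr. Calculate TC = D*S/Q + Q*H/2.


Ordering cost = D*S/Q = 2729.7409
Holding cost = Q*H/2 = 14542.2659
TC = 2729.7409 + 14542.2659 = 17272.0068

17272.0068 $/yr


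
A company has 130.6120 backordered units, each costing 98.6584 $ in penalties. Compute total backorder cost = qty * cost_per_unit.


Total = 130.6120 * 98.6584 = 12885.9709

12885.9709 $


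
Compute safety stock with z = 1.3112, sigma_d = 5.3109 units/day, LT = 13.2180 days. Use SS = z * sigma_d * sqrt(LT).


sqrt(LT) = sqrt(13.2180) = 3.6357
SS = 1.3112 * 5.3109 * 3.6357 = 25.3174

25.3174 units


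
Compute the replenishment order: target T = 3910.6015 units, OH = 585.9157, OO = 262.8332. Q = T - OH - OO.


Inventory position = OH + OO = 585.9157 + 262.8332 = 848.7489
Q = 3910.6015 - 848.7489 = 3061.8526

3061.8526 units


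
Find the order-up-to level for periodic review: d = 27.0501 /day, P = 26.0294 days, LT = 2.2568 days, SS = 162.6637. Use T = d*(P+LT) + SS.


P + LT = 28.2862
d*(P+LT) = 27.0501 * 28.2862 = 765.1445
T = 765.1445 + 162.6637 = 927.8082

927.8082 units


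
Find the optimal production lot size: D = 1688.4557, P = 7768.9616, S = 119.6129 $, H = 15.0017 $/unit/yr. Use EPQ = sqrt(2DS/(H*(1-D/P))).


1 - D/P = 1 - 0.2173 = 0.7827
H*(1-D/P) = 11.7413
2DS = 403922.1656
EPQ = sqrt(34401.7448) = 185.4771

185.4771 units


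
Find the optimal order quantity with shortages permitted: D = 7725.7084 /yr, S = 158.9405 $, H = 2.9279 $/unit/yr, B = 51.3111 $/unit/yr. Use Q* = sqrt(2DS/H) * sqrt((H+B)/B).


sqrt(2DS/H) = 915.8478
sqrt((H+B)/B) = 1.0281
Q* = 915.8478 * 1.0281 = 941.6153

941.6153 units


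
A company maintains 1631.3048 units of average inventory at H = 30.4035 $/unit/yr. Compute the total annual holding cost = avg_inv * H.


Cost = 1631.3048 * 30.4035 = 49597.3755

49597.3755 $/yr


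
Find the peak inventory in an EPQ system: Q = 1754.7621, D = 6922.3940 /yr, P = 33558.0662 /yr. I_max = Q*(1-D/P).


D/P = 0.2063
1 - D/P = 0.7937
I_max = 1754.7621 * 0.7937 = 1392.7879

1392.7879 units


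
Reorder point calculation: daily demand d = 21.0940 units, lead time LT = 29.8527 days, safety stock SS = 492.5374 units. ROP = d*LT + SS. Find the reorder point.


d*LT = 21.0940 * 29.8527 = 629.7129
ROP = 629.7129 + 492.5374 = 1122.2503

1122.2503 units


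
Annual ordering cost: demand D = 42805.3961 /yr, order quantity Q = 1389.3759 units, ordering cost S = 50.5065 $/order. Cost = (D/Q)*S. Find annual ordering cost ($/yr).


Number of orders = D/Q = 30.8091
Cost = 30.8091 * 50.5065 = 1556.0589

1556.0589 $/yr


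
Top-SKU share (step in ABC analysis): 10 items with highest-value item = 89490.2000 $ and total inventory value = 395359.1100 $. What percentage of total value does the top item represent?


Top item = 89490.2000
Total = 395359.1100
Percentage = 89490.2000 / 395359.1100 * 100 = 22.6352

22.6352%


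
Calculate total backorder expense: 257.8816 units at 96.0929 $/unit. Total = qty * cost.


Total = 257.8816 * 96.0929 = 24780.5908

24780.5908 $


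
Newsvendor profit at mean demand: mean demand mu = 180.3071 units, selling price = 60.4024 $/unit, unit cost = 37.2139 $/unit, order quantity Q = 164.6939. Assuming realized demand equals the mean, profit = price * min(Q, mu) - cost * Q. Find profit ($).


Sales at mu = min(164.6939, 180.3071) = 164.6939
Revenue = 60.4024 * 164.6939 = 9947.9068
Total cost = 37.2139 * 164.6939 = 6128.9023
Profit = 9947.9068 - 6128.9023 = 3819.0045

3819.0045 $


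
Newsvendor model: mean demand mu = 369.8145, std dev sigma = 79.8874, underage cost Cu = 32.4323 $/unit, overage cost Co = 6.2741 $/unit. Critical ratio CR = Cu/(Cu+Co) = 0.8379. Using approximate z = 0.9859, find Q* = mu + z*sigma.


CR = Cu/(Cu+Co) = 32.4323/(32.4323+6.2741) = 0.8379
z = 0.9859
Q* = 369.8145 + 0.9859 * 79.8874 = 448.5755

448.5755 units


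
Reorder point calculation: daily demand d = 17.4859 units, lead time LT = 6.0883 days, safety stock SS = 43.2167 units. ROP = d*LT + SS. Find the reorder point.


d*LT = 17.4859 * 6.0883 = 106.4594
ROP = 106.4594 + 43.2167 = 149.6761

149.6761 units


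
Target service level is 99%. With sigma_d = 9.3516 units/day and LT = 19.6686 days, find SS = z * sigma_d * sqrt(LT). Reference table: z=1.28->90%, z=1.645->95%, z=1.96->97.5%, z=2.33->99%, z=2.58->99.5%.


From the table, SL = 99% corresponds to z = 2.33
sqrt(LT) = sqrt(19.6686) = 4.4349
SS = 2.33 * 9.3516 * 4.4349 = 96.6337

96.6337 units


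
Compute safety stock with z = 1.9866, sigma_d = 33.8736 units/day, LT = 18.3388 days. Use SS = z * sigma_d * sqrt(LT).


sqrt(LT) = sqrt(18.3388) = 4.2824
SS = 1.9866 * 33.8736 * 4.2824 = 288.1756

288.1756 units


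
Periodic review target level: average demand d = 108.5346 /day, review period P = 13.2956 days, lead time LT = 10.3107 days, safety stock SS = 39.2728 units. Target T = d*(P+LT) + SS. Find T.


P + LT = 23.6063
d*(P+LT) = 108.5346 * 23.6063 = 2562.1003
T = 2562.1003 + 39.2728 = 2601.3731

2601.3731 units


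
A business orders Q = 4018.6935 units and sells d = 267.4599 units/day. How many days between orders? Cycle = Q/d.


Cycle = 4018.6935 / 267.4599 = 15.0254

15.0254 days


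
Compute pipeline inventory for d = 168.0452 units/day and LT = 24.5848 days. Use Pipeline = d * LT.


Pipeline = 168.0452 * 24.5848 = 4131.3576

4131.3576 units


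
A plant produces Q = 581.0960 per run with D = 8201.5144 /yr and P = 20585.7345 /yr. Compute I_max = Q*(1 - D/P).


D/P = 0.3984
1 - D/P = 0.6016
I_max = 581.0960 * 0.6016 = 349.5829

349.5829 units


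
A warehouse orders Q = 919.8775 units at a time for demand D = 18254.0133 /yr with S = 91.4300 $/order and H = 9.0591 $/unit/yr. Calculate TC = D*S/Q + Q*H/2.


Ordering cost = D*S/Q = 1814.3334
Holding cost = Q*H/2 = 4166.6311
TC = 1814.3334 + 4166.6311 = 5980.9645

5980.9645 $/yr


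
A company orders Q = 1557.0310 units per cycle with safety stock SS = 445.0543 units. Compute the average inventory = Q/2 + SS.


Q/2 = 778.5155
Avg = 778.5155 + 445.0543 = 1223.5698

1223.5698 units


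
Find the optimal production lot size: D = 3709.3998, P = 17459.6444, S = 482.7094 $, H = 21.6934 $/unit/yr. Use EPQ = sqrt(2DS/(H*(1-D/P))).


1 - D/P = 1 - 0.2125 = 0.7875
H*(1-D/P) = 17.0845
2DS = 3581124.3036
EPQ = sqrt(209612.2898) = 457.8343

457.8343 units


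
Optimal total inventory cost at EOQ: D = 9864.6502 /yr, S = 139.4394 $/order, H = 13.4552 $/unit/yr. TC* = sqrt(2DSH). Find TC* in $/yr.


2*D*S*H = 37015817.7645
TC* = sqrt(37015817.7645) = 6084.0626

6084.0626 $/yr


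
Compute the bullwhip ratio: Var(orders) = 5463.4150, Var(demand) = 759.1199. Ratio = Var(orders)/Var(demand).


BW = 5463.4150 / 759.1199 = 7.1970

7.1970


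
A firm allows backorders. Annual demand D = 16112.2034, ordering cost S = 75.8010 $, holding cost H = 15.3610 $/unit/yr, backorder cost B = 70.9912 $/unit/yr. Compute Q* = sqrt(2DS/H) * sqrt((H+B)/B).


sqrt(2DS/H) = 398.7679
sqrt((H+B)/B) = 1.1029
Q* = 398.7679 * 1.1029 = 439.7994

439.7994 units


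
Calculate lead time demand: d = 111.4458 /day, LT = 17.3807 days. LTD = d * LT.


LTD = 111.4458 * 17.3807 = 1937.0060

1937.0060 units


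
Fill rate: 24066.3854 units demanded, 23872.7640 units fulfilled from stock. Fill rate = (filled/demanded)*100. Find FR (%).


FR = 23872.7640 / 24066.3854 * 100 = 99.1955

99.1955%


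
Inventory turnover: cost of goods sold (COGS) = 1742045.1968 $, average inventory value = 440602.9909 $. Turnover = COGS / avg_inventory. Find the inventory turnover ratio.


Turnover = 1742045.1968 / 440602.9909 = 3.9538

3.9538


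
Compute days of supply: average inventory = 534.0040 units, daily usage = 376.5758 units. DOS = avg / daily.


DOS = 534.0040 / 376.5758 = 1.4181

1.4181 days


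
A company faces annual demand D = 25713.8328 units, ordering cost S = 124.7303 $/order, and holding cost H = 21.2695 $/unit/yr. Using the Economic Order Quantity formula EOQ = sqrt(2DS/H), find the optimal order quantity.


2*D*S = 2 * 25713.8328 * 124.7303 = 6414588.1586
2*D*S/H = 301586.2225
EOQ = sqrt(301586.2225) = 549.1687

549.1687 units


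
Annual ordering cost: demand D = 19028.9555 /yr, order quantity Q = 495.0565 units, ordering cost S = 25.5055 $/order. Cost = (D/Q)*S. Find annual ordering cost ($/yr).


Number of orders = D/Q = 38.4379
Cost = 38.4379 * 25.5055 = 980.3791

980.3791 $/yr


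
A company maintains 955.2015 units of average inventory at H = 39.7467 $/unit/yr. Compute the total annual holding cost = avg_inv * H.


Cost = 955.2015 * 39.7467 = 37966.1075

37966.1075 $/yr


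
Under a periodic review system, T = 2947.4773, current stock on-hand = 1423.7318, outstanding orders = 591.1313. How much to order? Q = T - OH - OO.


Inventory position = OH + OO = 1423.7318 + 591.1313 = 2014.8631
Q = 2947.4773 - 2014.8631 = 932.6142

932.6142 units


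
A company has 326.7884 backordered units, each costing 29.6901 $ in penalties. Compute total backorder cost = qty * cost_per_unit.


Total = 326.7884 * 29.6901 = 9702.3803

9702.3803 $


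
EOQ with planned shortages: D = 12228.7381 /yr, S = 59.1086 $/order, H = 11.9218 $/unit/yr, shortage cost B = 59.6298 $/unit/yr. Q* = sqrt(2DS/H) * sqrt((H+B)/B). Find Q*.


sqrt(2DS/H) = 348.2252
sqrt((H+B)/B) = 1.0954
Q* = 348.2252 * 1.0954 = 381.4505

381.4505 units


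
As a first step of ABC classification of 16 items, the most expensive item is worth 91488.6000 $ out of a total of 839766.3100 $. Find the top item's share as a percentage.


Top item = 91488.6000
Total = 839766.3100
Percentage = 91488.6000 / 839766.3100 * 100 = 10.8945

10.8945%


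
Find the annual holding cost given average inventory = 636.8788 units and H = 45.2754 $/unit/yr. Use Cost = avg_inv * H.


Cost = 636.8788 * 45.2754 = 28834.9424

28834.9424 $/yr


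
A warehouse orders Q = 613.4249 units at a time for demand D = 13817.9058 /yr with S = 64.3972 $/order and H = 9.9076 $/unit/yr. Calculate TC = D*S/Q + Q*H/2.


Ordering cost = D*S/Q = 1450.6005
Holding cost = Q*H/2 = 3038.7843
TC = 1450.6005 + 3038.7843 = 4489.3847

4489.3847 $/yr


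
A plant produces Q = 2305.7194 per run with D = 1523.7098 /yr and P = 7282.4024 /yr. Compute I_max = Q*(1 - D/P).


D/P = 0.2092
1 - D/P = 0.7908
I_max = 2305.7194 * 0.7908 = 1823.2897

1823.2897 units


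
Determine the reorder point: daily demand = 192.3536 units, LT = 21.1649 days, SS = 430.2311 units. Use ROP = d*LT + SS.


d*LT = 192.3536 * 21.1649 = 4071.1447
ROP = 4071.1447 + 430.2311 = 4501.3758

4501.3758 units


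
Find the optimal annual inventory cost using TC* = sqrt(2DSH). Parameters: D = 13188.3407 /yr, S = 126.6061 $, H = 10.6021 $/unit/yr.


2*D*S*H = 35405169.7302
TC* = sqrt(35405169.7302) = 5950.2243

5950.2243 $/yr


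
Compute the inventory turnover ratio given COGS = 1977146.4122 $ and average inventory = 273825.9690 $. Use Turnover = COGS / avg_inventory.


Turnover = 1977146.4122 / 273825.9690 = 7.2204

7.2204


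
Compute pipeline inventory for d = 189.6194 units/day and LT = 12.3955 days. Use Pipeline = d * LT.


Pipeline = 189.6194 * 12.3955 = 2350.4273

2350.4273 units


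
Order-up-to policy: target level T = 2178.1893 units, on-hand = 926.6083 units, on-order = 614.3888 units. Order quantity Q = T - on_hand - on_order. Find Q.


Inventory position = OH + OO = 926.6083 + 614.3888 = 1540.9971
Q = 2178.1893 - 1540.9971 = 637.1922

637.1922 units


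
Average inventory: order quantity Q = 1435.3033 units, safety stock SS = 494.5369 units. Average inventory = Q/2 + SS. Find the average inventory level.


Q/2 = 717.6517
Avg = 717.6517 + 494.5369 = 1212.1886

1212.1886 units


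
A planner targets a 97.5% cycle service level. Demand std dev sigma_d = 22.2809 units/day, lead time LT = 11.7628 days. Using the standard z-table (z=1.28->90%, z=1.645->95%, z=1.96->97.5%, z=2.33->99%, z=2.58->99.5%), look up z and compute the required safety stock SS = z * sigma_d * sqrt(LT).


From the table, SL = 97.5% corresponds to z = 1.96
sqrt(LT) = sqrt(11.7628) = 3.4297
SS = 1.96 * 22.2809 * 3.4297 = 149.7767

149.7767 units
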